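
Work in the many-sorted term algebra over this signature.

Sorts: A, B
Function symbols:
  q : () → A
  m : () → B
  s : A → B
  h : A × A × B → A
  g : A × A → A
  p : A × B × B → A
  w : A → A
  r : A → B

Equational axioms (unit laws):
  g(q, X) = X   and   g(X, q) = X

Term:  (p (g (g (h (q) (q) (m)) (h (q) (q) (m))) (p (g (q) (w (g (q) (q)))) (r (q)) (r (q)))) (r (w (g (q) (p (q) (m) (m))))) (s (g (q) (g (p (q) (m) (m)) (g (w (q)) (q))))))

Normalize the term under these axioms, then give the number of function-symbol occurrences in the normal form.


size = 32

1. (p (g (g (h (q) (q) (m)) (h (q) (q) (m))) (p (g (q) (w (g (q) (q)))) (r (q)) (r (q)))) (r (w (g (q) (p (q) (m) (m))))) (s (g (q) (g (p (q) (m) (m)) (g (w (q)) (q))))))  →  (p (g (g (h (q) (q) (m)) (h (q) (q) (m))) (p (w (g (q) (q))) (r (q)) (r (q)))) (r (w (g (q) (p (q) (m) (m))))) (s (g (q) (g (p (q) (m) (m)) (g (w (q)) (q))))))
2. (p (g (g (h (q) (q) (m)) (h (q) (q) (m))) (p (w (g (q) (q))) (r (q)) (r (q)))) (r (w (g (q) (p (q) (m) (m))))) (s (g (q) (g (p (q) (m) (m)) (g (w (q)) (q))))))  →  (p (g (g (h (q) (q) (m)) (h (q) (q) (m))) (p (w (q)) (r (q)) (r (q)))) (r (w (g (q) (p (q) (m) (m))))) (s (g (q) (g (p (q) (m) (m)) (g (w (q)) (q))))))
3. (p (g (g (h (q) (q) (m)) (h (q) (q) (m))) (p (w (q)) (r (q)) (r (q)))) (r (w (g (q) (p (q) (m) (m))))) (s (g (q) (g (p (q) (m) (m)) (g (w (q)) (q))))))  →  (p (g (g (h (q) (q) (m)) (h (q) (q) (m))) (p (w (q)) (r (q)) (r (q)))) (r (w (p (q) (m) (m)))) (s (g (q) (g (p (q) (m) (m)) (g (w (q)) (q))))))
4. (p (g (g (h (q) (q) (m)) (h (q) (q) (m))) (p (w (q)) (r (q)) (r (q)))) (r (w (p (q) (m) (m)))) (s (g (q) (g (p (q) (m) (m)) (g (w (q)) (q))))))  →  (p (g (g (h (q) (q) (m)) (h (q) (q) (m))) (p (w (q)) (r (q)) (r (q)))) (r (w (p (q) (m) (m)))) (s (g (p (q) (m) (m)) (g (w (q)) (q)))))
5. (p (g (g (h (q) (q) (m)) (h (q) (q) (m))) (p (w (q)) (r (q)) (r (q)))) (r (w (p (q) (m) (m)))) (s (g (p (q) (m) (m)) (g (w (q)) (q)))))  →  (p (g (g (h (q) (q) (m)) (h (q) (q) (m))) (p (w (q)) (r (q)) (r (q)))) (r (w (p (q) (m) (m)))) (s (g (p (q) (m) (m)) (w (q)))))
normal form: (p (g (g (h (q) (q) (m)) (h (q) (q) (m))) (p (w (q)) (r (q)) (r (q)))) (r (w (p (q) (m) (m)))) (s (g (p (q) (m) (m)) (w (q)))))


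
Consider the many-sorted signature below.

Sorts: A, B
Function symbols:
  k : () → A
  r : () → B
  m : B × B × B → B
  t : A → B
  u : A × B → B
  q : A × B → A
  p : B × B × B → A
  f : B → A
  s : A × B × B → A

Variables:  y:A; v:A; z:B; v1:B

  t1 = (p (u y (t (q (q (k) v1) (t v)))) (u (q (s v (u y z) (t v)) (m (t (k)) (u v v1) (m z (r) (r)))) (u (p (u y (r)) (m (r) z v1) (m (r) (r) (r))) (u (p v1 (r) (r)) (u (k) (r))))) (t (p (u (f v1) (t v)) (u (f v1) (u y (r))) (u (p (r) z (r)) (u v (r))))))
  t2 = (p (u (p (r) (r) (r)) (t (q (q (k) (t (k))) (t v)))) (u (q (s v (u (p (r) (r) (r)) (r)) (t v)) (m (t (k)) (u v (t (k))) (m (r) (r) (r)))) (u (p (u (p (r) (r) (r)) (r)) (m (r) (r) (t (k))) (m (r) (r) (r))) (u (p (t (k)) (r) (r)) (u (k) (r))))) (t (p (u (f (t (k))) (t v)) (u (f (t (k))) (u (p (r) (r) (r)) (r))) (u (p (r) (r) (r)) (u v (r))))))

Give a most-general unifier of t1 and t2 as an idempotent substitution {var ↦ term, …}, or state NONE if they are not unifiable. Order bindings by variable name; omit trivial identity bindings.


{v1 ↦ (t (k)), y ↦ (p (r) (r) (r)), z ↦ (r)}


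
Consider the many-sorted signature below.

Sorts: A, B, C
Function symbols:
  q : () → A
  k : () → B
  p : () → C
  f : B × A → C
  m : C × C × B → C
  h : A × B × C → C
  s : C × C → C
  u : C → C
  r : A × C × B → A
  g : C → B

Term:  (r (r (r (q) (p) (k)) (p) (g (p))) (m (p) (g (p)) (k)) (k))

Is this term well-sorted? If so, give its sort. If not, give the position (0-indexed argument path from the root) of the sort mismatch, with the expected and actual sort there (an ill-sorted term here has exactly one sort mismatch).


      (q) : A
      (p) : C
      (k) : B
    (r (q) (p) (k)) : A
    (p) : C
      (p) : C
    (g (p)) : B
  (r (r (q) (p) (k)) (p) (g (p))) : A
    (p) : C
      (p) : C
    (g (p)) : B
    (k) : B
  (m (p) (g (p)) (k)) : ✗ arg 1 at [1, 1] has sort B, expected C
  (k) : B

ill-sorted at position [1, 1]: expected C, got B


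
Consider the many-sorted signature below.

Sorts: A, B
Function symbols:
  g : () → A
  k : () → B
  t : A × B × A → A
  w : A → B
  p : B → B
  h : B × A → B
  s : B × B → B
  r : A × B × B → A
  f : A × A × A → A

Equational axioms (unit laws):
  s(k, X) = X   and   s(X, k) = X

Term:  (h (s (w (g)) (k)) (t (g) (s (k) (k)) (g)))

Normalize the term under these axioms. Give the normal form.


1. (h (s (w (g)) (k)) (t (g) (s (k) (k)) (g)))  →  (h (w (g)) (t (g) (s (k) (k)) (g)))
2. (h (w (g)) (t (g) (s (k) (k)) (g)))  →  (h (w (g)) (t (g) (k) (g)))

normal form = (h (w (g)) (t (g) (k) (g)))


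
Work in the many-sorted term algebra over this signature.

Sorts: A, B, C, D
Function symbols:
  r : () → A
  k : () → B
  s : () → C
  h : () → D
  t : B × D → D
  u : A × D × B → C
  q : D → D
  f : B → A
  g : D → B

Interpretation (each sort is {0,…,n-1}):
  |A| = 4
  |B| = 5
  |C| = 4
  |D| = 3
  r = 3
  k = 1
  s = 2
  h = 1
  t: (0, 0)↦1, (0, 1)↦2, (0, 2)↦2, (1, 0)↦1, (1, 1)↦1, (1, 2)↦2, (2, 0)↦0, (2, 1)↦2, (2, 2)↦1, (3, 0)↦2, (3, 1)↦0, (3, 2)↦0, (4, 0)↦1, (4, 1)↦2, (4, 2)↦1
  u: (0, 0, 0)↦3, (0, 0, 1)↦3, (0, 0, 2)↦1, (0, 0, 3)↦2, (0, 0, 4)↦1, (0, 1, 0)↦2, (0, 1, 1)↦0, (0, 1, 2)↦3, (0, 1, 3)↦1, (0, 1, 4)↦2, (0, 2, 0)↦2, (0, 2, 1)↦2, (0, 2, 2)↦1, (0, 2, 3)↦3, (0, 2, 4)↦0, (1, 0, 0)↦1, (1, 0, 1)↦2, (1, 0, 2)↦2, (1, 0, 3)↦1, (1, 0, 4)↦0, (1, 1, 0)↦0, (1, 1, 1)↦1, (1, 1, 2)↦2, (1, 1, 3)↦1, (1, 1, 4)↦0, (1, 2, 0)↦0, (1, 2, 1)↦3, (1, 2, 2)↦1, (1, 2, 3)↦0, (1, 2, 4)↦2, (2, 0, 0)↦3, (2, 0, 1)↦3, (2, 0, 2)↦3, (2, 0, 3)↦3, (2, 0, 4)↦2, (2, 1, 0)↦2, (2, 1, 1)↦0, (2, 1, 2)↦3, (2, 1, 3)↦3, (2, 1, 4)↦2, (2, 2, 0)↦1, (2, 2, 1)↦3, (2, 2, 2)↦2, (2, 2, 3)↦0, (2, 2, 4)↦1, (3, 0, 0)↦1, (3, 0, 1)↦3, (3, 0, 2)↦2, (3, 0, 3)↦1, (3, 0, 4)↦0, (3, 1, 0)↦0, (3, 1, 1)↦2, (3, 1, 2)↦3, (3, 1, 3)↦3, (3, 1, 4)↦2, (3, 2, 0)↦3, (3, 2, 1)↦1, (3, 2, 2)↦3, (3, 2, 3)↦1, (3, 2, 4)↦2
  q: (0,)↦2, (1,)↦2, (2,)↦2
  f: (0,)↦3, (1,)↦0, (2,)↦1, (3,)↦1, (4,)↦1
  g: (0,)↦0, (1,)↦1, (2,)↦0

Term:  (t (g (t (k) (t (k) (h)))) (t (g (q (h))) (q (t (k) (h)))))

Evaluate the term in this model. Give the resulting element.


value = 2

  k = 1
  k = 1
  h = 1
  (t (k) (h)) = t(1, 1) = 1
  (t (k) (t (k) (h))) = t(1, 1) = 1
  (g (t (k) (t (k) (h)))) = g(1,) = 1
  h = 1
  (q (h)) = q(1,) = 2
  (g (q (h))) = g(2,) = 0
  k = 1
  h = 1
  (t (k) (h)) = t(1, 1) = 1
  (q (t (k) (h))) = q(1,) = 2
  (t (g (q (h))) (q (t (k) (h)))) = t(0, 2) = 2
  (t (g (t (k) (t (k) (h)))) (t (g (q (h))) (q (t (k) (h))))) = t(1, 2) = 2


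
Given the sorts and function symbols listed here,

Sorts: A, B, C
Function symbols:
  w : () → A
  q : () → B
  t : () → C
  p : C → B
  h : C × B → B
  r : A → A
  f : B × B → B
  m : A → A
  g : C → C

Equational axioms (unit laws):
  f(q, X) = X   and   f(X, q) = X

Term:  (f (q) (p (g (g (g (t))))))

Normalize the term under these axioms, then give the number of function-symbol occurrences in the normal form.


1. (f (q) (p (g (g (g (t))))))  →  (p (g (g (g (t)))))
normal form: (p (g (g (g (t)))))

size = 5


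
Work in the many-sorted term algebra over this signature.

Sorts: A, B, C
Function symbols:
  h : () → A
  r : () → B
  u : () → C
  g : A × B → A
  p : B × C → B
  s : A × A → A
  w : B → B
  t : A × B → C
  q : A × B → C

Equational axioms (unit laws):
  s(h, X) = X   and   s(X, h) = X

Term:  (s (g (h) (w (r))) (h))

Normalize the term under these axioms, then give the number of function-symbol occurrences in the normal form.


size = 4

1. (s (g (h) (w (r))) (h))  →  (g (h) (w (r)))
normal form: (g (h) (w (r)))


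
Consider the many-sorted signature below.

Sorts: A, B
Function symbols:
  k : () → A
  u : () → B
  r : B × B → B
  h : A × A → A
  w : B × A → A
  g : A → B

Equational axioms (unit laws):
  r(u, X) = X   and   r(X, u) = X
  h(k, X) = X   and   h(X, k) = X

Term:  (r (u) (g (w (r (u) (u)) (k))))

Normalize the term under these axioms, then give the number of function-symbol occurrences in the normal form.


1. (r (u) (g (w (r (u) (u)) (k))))  →  (g (w (r (u) (u)) (k)))
2. (g (w (r (u) (u)) (k)))  →  (g (w (u) (k)))
normal form: (g (w (u) (k)))

size = 4


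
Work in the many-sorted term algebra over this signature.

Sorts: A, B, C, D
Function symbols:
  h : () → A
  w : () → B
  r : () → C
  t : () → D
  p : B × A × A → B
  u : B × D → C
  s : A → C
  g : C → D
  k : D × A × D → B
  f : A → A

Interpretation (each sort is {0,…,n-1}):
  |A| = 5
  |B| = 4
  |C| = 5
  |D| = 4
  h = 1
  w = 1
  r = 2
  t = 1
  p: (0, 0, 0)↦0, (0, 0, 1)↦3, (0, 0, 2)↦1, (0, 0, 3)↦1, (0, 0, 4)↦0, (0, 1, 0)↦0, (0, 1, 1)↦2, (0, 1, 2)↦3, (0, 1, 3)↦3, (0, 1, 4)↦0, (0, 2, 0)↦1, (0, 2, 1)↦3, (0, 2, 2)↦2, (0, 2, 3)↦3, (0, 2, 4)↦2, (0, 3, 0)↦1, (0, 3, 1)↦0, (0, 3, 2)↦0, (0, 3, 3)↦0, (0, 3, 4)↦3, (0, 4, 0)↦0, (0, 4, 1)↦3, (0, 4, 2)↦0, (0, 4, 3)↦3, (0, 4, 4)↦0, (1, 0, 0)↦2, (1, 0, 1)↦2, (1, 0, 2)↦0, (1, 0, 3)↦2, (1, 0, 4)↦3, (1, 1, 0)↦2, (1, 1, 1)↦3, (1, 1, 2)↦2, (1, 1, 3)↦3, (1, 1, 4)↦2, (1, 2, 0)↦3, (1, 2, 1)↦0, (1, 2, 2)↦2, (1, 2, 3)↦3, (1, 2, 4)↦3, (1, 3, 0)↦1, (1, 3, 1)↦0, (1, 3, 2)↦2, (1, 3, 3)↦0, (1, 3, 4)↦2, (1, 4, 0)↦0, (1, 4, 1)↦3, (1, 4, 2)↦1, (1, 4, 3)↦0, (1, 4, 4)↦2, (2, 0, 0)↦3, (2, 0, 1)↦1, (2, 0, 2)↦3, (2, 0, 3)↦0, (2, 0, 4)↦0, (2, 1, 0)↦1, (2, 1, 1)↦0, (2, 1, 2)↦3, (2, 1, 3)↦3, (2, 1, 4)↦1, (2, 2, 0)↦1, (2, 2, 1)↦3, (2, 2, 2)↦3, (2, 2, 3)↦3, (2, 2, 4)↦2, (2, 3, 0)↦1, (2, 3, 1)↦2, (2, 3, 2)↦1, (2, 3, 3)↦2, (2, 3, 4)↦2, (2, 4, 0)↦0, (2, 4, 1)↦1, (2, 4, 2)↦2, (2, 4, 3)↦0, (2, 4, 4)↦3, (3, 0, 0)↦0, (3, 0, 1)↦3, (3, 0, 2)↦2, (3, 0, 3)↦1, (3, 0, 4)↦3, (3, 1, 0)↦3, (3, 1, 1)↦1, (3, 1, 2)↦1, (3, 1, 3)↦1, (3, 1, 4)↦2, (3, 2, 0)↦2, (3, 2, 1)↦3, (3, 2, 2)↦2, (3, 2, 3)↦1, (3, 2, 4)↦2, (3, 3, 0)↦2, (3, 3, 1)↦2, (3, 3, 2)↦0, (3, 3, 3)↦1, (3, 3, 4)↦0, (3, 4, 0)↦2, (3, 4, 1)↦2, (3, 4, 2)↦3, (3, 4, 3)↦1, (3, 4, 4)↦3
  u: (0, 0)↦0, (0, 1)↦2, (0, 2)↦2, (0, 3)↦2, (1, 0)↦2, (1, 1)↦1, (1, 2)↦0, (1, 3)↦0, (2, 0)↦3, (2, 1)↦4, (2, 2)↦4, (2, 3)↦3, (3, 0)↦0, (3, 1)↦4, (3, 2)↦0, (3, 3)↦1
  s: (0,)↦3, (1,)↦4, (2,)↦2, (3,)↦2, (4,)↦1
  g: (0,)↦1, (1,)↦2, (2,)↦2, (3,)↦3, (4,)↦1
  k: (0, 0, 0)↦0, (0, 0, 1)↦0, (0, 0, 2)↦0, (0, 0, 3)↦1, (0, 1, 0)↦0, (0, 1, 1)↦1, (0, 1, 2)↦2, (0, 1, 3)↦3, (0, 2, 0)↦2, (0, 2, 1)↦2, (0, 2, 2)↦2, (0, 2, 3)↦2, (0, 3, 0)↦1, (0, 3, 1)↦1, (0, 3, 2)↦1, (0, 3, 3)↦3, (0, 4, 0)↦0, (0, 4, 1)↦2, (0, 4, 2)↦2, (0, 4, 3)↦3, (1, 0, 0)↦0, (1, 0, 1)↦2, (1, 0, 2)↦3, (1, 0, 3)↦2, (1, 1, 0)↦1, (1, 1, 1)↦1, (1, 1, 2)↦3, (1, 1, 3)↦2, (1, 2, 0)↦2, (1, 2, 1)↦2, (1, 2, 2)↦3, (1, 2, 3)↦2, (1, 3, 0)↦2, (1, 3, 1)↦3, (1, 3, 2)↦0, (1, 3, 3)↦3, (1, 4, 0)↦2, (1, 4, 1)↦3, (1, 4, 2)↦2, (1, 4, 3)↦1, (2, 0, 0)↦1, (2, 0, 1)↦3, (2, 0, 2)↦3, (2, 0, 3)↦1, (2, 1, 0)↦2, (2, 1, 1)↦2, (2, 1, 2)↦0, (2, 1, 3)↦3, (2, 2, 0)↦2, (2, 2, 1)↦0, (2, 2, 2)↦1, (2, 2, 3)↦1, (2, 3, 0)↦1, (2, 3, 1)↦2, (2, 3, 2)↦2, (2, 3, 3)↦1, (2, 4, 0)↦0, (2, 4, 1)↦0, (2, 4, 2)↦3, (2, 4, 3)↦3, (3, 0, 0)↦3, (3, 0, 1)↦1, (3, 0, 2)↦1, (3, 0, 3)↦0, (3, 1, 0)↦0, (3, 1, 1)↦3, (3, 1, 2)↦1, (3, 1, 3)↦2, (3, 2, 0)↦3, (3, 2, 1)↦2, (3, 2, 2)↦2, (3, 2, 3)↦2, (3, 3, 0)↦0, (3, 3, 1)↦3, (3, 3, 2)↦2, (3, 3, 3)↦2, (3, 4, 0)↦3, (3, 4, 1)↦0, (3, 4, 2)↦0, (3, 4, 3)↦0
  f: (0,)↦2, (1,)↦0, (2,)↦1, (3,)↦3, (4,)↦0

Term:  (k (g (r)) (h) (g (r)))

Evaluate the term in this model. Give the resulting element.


  r = 2
  (g (r)) = g(2,) = 2
  h = 1
  r = 2
  (g (r)) = g(2,) = 2
  (k (g (r)) (h) (g (r))) = k(2, 1, 2) = 0

value = 0


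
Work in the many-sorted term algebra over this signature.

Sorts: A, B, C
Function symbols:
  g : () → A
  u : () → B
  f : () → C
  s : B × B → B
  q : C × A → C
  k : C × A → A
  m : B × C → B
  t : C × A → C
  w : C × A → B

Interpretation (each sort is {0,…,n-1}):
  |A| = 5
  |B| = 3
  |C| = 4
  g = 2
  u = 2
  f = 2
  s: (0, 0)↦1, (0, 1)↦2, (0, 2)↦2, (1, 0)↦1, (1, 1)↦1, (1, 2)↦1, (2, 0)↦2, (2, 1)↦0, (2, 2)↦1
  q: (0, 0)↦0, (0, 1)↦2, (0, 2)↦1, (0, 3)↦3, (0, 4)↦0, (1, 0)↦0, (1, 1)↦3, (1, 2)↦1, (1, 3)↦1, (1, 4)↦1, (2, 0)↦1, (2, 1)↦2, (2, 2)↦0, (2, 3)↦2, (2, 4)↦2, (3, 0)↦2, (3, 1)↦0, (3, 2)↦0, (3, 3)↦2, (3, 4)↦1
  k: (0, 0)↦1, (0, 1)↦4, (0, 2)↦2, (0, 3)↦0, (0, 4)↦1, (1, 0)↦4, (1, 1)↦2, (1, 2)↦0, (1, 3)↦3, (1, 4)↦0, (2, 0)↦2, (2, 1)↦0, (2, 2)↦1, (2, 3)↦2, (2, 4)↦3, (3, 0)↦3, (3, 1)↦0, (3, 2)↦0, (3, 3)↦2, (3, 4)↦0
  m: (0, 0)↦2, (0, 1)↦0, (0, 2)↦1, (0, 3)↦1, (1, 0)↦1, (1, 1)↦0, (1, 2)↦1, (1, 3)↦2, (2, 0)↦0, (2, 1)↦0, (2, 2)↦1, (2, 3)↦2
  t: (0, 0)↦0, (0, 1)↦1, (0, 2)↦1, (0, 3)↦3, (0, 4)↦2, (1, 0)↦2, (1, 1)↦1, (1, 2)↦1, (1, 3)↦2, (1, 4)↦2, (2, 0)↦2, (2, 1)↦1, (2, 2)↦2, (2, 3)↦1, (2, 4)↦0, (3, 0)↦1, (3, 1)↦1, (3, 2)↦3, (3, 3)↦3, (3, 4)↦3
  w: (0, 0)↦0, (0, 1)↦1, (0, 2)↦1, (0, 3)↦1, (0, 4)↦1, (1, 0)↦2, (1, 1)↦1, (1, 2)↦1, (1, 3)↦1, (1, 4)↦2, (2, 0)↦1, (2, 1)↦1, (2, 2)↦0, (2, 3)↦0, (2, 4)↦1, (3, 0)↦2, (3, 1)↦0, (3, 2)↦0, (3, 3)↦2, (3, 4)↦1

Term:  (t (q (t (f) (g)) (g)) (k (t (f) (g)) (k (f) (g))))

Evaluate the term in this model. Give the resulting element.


  f = 2
  g = 2
  (t (f) (g)) = t(2, 2) = 2
  g = 2
  (q (t (f) (g)) (g)) = q(2, 2) = 0
  f = 2
  g = 2
  (t (f) (g)) = t(2, 2) = 2
  f = 2
  g = 2
  (k (f) (g)) = k(2, 2) = 1
  (k (t (f) (g)) (k (f) (g))) = k(2, 1) = 0
  (t (q (t (f) (g)) (g)) (k (t (f) (g)) (k (f) (g)))) = t(0, 0) = 0

value = 0


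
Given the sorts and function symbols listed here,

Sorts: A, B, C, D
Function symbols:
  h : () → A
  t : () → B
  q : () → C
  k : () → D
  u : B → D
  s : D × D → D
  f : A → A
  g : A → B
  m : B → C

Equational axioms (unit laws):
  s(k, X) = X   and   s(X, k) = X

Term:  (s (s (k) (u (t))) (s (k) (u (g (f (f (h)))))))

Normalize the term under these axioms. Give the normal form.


1. (s (s (k) (u (t))) (s (k) (u (g (f (f (h)))))))  →  (s (u (t)) (s (k) (u (g (f (f (h)))))))
2. (s (u (t)) (s (k) (u (g (f (f (h)))))))  →  (s (u (t)) (u (g (f (f (h))))))

normal form = (s (u (t)) (u (g (f (f (h))))))


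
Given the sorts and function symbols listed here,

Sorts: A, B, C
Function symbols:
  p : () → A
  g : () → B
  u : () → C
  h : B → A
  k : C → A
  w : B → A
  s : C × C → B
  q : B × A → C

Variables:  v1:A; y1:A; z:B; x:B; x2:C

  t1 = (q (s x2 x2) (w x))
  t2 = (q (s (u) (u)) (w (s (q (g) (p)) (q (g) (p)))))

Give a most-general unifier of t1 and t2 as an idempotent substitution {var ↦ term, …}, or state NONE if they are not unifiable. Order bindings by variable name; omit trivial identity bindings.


{x ↦ (s (q (g) (p)) (q (g) (p))), x2 ↦ (u)}


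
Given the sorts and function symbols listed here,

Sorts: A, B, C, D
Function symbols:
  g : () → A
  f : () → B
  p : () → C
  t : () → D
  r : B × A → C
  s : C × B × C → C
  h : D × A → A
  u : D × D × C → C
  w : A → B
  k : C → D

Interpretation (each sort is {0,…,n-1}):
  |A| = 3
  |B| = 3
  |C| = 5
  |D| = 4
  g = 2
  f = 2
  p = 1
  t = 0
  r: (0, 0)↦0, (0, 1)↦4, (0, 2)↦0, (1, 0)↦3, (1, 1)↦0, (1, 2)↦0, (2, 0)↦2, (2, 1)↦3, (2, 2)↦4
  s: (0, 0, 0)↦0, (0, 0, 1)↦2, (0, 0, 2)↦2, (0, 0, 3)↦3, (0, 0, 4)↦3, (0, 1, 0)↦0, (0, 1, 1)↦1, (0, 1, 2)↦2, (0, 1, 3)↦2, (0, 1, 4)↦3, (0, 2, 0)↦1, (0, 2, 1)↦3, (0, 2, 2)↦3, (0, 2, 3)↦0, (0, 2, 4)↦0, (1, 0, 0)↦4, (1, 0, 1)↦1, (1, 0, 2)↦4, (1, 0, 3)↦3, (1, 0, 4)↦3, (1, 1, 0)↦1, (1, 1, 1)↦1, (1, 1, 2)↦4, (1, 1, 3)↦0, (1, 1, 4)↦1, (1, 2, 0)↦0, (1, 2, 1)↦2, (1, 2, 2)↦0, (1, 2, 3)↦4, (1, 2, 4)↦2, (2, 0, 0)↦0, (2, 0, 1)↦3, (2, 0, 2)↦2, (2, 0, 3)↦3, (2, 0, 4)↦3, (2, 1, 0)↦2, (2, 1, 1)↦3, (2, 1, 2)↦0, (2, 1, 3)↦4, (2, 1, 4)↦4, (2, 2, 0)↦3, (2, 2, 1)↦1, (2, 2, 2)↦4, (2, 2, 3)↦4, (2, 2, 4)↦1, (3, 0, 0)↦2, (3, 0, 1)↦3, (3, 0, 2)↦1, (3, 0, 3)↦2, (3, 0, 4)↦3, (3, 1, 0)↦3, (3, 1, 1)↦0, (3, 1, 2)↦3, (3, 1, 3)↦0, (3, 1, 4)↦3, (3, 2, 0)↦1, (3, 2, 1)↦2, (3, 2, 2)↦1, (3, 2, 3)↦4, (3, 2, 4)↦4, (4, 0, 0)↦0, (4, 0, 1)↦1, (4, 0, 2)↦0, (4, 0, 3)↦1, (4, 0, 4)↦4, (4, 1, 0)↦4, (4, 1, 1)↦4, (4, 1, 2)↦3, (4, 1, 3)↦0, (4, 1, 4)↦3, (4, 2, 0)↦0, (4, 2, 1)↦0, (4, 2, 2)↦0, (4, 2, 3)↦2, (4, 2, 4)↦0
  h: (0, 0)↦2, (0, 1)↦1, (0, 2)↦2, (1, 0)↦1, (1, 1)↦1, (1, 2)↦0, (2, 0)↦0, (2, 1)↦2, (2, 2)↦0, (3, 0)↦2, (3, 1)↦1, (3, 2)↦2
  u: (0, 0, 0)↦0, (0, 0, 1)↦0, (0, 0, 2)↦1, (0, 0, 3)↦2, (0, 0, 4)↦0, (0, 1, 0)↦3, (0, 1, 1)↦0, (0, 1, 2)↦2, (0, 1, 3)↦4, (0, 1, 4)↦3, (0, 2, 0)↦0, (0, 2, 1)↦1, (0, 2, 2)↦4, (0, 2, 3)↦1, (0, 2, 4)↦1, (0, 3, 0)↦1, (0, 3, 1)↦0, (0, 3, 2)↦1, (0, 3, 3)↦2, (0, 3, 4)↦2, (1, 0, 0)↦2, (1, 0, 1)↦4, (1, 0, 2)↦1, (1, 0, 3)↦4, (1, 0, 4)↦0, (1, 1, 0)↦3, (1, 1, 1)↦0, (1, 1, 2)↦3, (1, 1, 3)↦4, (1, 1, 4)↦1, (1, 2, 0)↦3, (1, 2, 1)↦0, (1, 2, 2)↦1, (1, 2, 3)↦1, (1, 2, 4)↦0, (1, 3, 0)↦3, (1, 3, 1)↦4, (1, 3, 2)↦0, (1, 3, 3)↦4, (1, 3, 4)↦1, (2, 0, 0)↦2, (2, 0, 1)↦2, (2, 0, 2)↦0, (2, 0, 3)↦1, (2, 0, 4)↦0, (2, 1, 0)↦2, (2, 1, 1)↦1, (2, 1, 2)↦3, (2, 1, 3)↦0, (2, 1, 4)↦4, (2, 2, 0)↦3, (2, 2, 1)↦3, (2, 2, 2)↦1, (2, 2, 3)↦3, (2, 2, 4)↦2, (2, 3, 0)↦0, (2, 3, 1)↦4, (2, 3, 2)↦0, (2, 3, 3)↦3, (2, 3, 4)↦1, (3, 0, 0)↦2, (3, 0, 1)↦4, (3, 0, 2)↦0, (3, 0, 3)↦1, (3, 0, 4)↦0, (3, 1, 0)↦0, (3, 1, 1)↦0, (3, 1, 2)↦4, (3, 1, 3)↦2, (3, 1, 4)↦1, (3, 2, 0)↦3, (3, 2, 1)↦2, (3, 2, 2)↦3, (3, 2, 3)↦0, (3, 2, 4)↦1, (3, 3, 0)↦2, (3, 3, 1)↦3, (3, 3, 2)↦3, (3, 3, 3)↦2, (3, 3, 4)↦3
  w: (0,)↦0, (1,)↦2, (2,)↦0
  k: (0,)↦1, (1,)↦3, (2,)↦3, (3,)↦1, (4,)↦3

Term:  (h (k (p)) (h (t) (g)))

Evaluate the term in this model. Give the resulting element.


  p = 1
  (k (p)) = k(1,) = 3
  t = 0
  g = 2
  (h (t) (g)) = h(0, 2) = 2
  (h (k (p)) (h (t) (g))) = h(3, 2) = 2

value = 2


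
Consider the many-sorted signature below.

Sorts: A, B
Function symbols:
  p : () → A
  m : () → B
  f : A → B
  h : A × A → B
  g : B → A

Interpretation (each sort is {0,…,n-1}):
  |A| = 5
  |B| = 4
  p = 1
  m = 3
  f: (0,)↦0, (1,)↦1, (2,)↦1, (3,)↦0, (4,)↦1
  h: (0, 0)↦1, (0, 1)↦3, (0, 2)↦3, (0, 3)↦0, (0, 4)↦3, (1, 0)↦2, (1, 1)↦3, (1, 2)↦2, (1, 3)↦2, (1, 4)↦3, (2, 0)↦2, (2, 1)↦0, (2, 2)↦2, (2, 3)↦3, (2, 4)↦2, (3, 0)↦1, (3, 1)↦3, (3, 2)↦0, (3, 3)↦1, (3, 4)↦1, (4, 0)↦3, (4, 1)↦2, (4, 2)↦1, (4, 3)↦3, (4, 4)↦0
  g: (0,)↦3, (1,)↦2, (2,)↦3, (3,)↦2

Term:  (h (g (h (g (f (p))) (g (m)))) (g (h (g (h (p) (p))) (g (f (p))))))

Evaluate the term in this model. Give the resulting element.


value = 1

  p = 1
  (f (p)) = f(1,) = 1
  (g (f (p))) = g(1,) = 2
  m = 3
  (g (m)) = g(3,) = 2
  (h (g (f (p))) (g (m))) = h(2, 2) = 2
  (g (h (g (f (p))) (g (m)))) = g(2,) = 3
  p = 1
  p = 1
  (h (p) (p)) = h(1, 1) = 3
  (g (h (p) (p))) = g(3,) = 2
  p = 1
  (f (p)) = f(1,) = 1
  (g (f (p))) = g(1,) = 2
  (h (g (h (p) (p))) (g (f (p)))) = h(2, 2) = 2
  (g (h (g (h (p) (p))) (g (f (p))))) = g(2,) = 3
  (h (g (h (g (f (p))) (g (m)))) (g (h (g (h (p) (p))) (g (f (p)))))) = h(3, 3) = 1


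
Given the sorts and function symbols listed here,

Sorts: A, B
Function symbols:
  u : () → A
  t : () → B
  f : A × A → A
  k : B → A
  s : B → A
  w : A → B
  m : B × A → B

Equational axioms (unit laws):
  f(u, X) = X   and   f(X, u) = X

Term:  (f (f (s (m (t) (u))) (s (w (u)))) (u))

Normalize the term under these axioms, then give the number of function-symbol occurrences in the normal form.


1. (f (f (s (m (t) (u))) (s (w (u)))) (u))  →  (f (s (m (t) (u))) (s (w (u))))
normal form: (f (s (m (t) (u))) (s (w (u))))

size = 8


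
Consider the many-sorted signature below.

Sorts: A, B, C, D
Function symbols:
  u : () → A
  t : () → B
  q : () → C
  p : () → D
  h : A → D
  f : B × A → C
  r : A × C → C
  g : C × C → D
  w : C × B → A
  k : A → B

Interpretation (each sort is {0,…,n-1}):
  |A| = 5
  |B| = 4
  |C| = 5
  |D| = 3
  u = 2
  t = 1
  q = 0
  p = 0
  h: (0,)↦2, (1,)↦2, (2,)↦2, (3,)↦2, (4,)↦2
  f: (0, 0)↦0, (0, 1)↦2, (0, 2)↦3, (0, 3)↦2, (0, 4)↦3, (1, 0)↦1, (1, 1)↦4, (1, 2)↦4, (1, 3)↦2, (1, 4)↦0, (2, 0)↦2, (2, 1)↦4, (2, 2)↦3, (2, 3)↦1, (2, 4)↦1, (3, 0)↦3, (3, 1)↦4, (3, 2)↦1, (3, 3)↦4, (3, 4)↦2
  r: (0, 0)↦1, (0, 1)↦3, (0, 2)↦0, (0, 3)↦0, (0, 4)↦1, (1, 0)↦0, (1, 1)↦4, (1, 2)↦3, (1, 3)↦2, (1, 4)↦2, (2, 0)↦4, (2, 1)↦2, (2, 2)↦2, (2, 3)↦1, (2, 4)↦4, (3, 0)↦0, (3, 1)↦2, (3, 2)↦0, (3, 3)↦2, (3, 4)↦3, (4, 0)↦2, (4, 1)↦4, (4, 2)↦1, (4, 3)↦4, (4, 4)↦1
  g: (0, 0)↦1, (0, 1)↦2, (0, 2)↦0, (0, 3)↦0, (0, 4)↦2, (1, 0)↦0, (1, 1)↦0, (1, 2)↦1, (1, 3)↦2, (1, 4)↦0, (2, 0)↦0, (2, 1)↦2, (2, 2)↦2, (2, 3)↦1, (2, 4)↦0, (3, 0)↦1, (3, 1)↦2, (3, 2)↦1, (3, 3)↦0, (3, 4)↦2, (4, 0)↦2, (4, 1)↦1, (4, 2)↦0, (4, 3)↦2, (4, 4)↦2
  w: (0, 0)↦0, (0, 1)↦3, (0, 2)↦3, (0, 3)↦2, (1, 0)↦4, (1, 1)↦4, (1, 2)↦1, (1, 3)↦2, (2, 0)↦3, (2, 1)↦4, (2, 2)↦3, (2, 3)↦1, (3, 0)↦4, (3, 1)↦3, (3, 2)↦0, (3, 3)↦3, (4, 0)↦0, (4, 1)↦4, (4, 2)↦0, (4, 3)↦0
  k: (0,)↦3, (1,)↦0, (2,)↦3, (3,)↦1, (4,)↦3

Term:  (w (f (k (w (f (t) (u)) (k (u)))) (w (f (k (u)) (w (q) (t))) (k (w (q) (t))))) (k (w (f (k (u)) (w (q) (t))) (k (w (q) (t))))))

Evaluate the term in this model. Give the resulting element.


value = 1

  t = 1
  u = 2
  (f (t) (u)) = f(1, 2) = 4
  u = 2
  (k (u)) = k(2,) = 3
  (w (f (t) (u)) (k (u))) = w(4, 3) = 0
  (k (w (f (t) (u)) (k (u)))) = k(0,) = 3
  u = 2
  (k (u)) = k(2,) = 3
  q = 0
  t = 1
  (w (q) (t)) = w(0, 1) = 3
  (f (k (u)) (w (q) (t))) = f(3, 3) = 4
  q = 0
  t = 1
  (w (q) (t)) = w(0, 1) = 3
  (k (w (q) (t))) = k(3,) = 1
  (w (f (k (u)) (w (q) (t))) (k (w (q) (t)))) = w(4, 1) = 4
  (f (k (w (f (t) (u)) (k (u)))) (w (f (k (u)) (w (q) (t))) (k (w (q) (t))))) = f(3, 4) = 2
  u = 2
  (k (u)) = k(2,) = 3
  q = 0
  t = 1
  (w (q) (t)) = w(0, 1) = 3
  (f (k (u)) (w (q) (t))) = f(3, 3) = 4
  q = 0
  t = 1
  (w (q) (t)) = w(0, 1) = 3
  (k (w (q) (t))) = k(3,) = 1
  (w (f (k (u)) (w (q) (t))) (k (w (q) (t)))) = w(4, 1) = 4
  (k (w (f (k (u)) (w (q) (t))) (k (w (q) (t))))) = k(4,) = 3
  (w (f (k (w (f (t) (u)) (k (u)))) (w (f (k (u)) (w (q) (t))) (k (w (q) (t))))) (k (w (f (k (u)) (w (q) (t))) (k (w (q) (t)))))) = w(2, 3) = 1


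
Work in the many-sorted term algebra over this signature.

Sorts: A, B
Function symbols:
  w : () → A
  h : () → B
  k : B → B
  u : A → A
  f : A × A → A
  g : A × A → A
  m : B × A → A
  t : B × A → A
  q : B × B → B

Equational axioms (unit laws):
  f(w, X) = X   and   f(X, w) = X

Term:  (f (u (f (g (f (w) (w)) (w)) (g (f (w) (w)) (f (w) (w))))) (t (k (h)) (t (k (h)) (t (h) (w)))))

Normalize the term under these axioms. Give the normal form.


1. (f (u (f (g (f (w) (w)) (w)) (g (f (w) (w)) (f (w) (w))))) (t (k (h)) (t (k (h)) (t (h) (w)))))  →  (f (u (f (g (w) (w)) (g (f (w) (w)) (f (w) (w))))) (t (k (h)) (t (k (h)) (t (h) (w)))))
2. (f (u (f (g (w) (w)) (g (f (w) (w)) (f (w) (w))))) (t (k (h)) (t (k (h)) (t (h) (w)))))  →  (f (u (f (g (w) (w)) (g (w) (f (w) (w))))) (t (k (h)) (t (k (h)) (t (h) (w)))))
3. (f (u (f (g (w) (w)) (g (w) (f (w) (w))))) (t (k (h)) (t (k (h)) (t (h) (w)))))  →  (f (u (f (g (w) (w)) (g (w) (w)))) (t (k (h)) (t (k (h)) (t (h) (w)))))

normal form = (f (u (f (g (w) (w)) (g (w) (w)))) (t (k (h)) (t (k (h)) (t (h) (w)))))


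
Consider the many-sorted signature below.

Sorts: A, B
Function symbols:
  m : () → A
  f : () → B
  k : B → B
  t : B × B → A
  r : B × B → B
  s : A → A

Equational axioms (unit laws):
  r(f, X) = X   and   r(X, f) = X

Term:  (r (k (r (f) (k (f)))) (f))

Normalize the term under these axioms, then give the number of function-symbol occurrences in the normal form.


size = 3

1. (r (k (r (f) (k (f)))) (f))  →  (k (r (f) (k (f))))
2. (k (r (f) (k (f))))  →  (k (k (f)))
normal form: (k (k (f)))


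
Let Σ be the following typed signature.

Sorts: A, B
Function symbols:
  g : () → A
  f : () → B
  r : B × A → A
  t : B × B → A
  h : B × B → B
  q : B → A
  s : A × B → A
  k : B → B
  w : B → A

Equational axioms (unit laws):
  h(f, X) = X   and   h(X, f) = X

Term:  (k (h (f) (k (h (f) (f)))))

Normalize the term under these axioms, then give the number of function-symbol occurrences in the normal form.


1. (k (h (f) (k (h (f) (f)))))  →  (k (k (h (f) (f))))
2. (k (k (h (f) (f))))  →  (k (k (f)))
normal form: (k (k (f)))

size = 3


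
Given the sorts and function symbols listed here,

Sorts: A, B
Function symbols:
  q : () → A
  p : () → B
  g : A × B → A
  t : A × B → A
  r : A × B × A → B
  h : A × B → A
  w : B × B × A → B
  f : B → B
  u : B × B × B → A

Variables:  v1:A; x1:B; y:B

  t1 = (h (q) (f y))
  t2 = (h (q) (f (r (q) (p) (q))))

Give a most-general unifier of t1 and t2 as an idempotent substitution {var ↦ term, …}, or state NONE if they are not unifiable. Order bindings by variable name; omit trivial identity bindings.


{y ↦ (r (q) (p) (q))}


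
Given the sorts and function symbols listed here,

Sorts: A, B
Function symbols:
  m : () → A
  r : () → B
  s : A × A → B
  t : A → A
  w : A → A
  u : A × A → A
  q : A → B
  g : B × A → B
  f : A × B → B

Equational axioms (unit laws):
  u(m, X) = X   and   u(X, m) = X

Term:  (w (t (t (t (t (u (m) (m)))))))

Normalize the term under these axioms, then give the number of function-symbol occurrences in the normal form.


size = 6

1. (w (t (t (t (t (u (m) (m)))))))  →  (w (t (t (t (t (m))))))
normal form: (w (t (t (t (t (m))))))


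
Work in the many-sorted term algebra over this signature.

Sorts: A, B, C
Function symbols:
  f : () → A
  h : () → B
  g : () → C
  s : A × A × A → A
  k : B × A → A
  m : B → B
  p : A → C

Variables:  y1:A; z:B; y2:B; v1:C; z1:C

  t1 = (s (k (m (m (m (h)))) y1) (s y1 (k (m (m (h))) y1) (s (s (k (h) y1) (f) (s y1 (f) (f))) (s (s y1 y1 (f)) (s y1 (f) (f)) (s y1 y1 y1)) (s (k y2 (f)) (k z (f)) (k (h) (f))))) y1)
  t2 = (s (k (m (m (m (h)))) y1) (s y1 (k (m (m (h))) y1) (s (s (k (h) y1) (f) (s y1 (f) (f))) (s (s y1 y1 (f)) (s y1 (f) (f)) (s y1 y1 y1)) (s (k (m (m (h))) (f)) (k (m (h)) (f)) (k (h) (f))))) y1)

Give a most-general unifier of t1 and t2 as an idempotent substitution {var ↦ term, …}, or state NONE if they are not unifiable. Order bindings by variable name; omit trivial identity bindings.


{y2 ↦ (m (m (h))), z ↦ (m (h))}


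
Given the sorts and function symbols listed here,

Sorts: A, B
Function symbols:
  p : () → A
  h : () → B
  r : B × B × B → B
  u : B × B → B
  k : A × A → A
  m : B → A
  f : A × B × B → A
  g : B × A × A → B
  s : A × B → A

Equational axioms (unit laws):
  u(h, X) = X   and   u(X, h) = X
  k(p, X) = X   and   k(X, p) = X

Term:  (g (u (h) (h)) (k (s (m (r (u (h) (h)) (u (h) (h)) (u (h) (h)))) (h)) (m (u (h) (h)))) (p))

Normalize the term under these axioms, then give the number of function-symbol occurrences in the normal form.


size = 13

1. (g (u (h) (h)) (k (s (m (r (u (h) (h)) (u (h) (h)) (u (h) (h)))) (h)) (m (u (h) (h)))) (p))  →  (g (h) (k (s (m (r (u (h) (h)) (u (h) (h)) (u (h) (h)))) (h)) (m (u (h) (h)))) (p))
2. (g (h) (k (s (m (r (u (h) (h)) (u (h) (h)) (u (h) (h)))) (h)) (m (u (h) (h)))) (p))  →  (g (h) (k (s (m (r (h) (u (h) (h)) (u (h) (h)))) (h)) (m (u (h) (h)))) (p))
3. (g (h) (k (s (m (r (h) (u (h) (h)) (u (h) (h)))) (h)) (m (u (h) (h)))) (p))  →  (g (h) (k (s (m (r (h) (h) (u (h) (h)))) (h)) (m (u (h) (h)))) (p))
4. (g (h) (k (s (m (r (h) (h) (u (h) (h)))) (h)) (m (u (h) (h)))) (p))  →  (g (h) (k (s (m (r (h) (h) (h))) (h)) (m (u (h) (h)))) (p))
5. (g (h) (k (s (m (r (h) (h) (h))) (h)) (m (u (h) (h)))) (p))  →  (g (h) (k (s (m (r (h) (h) (h))) (h)) (m (h))) (p))
normal form: (g (h) (k (s (m (r (h) (h) (h))) (h)) (m (h))) (p))


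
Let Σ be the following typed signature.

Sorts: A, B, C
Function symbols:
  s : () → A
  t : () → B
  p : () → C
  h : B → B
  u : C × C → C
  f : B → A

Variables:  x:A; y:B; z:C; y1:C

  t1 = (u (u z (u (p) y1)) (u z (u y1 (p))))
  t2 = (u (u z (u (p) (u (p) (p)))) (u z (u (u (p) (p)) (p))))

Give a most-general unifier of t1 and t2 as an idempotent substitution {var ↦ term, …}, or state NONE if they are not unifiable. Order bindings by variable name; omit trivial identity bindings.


{y1 ↦ (u (p) (p))}


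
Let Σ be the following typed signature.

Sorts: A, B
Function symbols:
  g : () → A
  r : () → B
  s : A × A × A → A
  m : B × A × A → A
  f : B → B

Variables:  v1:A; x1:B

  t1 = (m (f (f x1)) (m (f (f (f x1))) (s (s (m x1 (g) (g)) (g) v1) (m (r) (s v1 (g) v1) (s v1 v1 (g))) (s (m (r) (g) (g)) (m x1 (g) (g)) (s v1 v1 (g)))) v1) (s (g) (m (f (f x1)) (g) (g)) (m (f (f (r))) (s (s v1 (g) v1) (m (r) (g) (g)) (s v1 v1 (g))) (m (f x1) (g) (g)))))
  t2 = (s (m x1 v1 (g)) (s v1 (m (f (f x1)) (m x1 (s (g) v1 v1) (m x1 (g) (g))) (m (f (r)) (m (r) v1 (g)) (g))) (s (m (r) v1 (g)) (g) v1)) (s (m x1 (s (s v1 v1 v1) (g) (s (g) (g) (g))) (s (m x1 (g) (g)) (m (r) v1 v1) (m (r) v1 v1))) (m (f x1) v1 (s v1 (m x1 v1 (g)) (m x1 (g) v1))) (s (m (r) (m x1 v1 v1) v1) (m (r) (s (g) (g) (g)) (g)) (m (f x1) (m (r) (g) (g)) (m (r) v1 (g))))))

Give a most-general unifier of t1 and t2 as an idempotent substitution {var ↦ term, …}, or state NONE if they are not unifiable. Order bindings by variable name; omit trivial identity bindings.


NONE (not unifiable)

head clash or occurs-check failure — not unifiable


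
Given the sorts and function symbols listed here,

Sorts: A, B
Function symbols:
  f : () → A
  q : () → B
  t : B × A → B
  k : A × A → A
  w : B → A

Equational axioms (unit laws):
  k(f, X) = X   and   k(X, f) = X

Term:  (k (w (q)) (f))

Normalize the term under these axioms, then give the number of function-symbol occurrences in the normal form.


size = 2

1. (k (w (q)) (f))  →  (w (q))
normal form: (w (q))


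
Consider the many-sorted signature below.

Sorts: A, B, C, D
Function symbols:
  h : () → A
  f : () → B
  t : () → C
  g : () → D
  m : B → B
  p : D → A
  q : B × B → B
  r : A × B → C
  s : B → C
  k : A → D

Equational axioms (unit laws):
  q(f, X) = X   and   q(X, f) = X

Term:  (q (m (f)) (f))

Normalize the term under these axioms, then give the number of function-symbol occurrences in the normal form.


size = 2

1. (q (m (f)) (f))  →  (m (f))
normal form: (m (f))


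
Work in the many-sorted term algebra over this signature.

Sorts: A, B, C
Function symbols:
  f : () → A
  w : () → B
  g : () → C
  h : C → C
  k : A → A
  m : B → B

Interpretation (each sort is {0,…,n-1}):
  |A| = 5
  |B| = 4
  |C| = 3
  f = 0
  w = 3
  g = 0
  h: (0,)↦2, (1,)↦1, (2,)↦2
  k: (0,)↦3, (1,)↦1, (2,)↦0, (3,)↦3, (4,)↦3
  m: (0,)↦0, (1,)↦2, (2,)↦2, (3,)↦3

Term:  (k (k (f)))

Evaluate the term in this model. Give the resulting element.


  f = 0
  (k (f)) = k(0,) = 3
  (k (k (f))) = k(3,) = 3

value = 3


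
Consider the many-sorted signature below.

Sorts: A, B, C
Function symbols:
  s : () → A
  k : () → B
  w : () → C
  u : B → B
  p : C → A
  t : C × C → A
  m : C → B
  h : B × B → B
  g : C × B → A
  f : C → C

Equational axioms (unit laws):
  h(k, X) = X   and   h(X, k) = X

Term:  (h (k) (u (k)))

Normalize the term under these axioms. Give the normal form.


normal form = (u (k))

1. (h (k) (u (k)))  →  (u (k))


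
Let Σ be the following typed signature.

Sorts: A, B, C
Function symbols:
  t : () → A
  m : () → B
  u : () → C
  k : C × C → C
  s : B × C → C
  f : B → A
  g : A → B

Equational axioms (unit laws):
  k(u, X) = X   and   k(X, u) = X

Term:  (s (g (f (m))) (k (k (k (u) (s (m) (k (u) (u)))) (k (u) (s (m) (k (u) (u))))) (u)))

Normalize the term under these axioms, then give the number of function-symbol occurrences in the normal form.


1. (s (g (f (m))) (k (k (k (u) (s (m) (k (u) (u)))) (k (u) (s (m) (k (u) (u))))) (u)))  →  (s (g (f (m))) (k (k (u) (s (m) (k (u) (u)))) (k (u) (s (m) (k (u) (u))))))
2. (s (g (f (m))) (k (k (u) (s (m) (k (u) (u)))) (k (u) (s (m) (k (u) (u))))))  →  (s (g (f (m))) (k (s (m) (k (u) (u))) (k (u) (s (m) (k (u) (u))))))
3. (s (g (f (m))) (k (s (m) (k (u) (u))) (k (u) (s (m) (k (u) (u))))))  →  (s (g (f (m))) (k (s (m) (u)) (k (u) (s (m) (k (u) (u))))))
4. (s (g (f (m))) (k (s (m) (u)) (k (u) (s (m) (k (u) (u))))))  →  (s (g (f (m))) (k (s (m) (u)) (s (m) (k (u) (u)))))
5. (s (g (f (m))) (k (s (m) (u)) (s (m) (k (u) (u)))))  →  (s (g (f (m))) (k (s (m) (u)) (s (m) (u))))
normal form: (s (g (f (m))) (k (s (m) (u)) (s (m) (u))))

size = 11


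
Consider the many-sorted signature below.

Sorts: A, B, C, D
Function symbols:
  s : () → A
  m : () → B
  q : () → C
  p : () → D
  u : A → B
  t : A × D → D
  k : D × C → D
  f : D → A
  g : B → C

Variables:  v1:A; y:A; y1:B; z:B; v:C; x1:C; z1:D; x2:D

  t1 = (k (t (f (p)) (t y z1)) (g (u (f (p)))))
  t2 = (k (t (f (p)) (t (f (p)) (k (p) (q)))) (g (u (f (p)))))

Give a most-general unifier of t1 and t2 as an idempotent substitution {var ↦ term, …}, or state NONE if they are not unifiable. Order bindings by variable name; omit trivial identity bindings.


{y ↦ (f (p)), z1 ↦ (k (p) (q))}


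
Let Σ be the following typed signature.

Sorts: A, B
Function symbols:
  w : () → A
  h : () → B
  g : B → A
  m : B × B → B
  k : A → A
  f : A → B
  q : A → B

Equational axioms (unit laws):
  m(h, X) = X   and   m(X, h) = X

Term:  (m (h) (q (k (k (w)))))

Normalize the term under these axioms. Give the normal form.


1. (m (h) (q (k (k (w)))))  →  (q (k (k (w))))

normal form = (q (k (k (w))))


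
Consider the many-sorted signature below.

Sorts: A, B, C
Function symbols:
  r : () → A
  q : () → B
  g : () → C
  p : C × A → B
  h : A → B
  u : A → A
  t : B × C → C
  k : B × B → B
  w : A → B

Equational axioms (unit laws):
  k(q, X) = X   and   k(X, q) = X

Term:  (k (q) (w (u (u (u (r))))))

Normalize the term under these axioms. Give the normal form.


1. (k (q) (w (u (u (u (r))))))  →  (w (u (u (u (r)))))

normal form = (w (u (u (u (r)))))


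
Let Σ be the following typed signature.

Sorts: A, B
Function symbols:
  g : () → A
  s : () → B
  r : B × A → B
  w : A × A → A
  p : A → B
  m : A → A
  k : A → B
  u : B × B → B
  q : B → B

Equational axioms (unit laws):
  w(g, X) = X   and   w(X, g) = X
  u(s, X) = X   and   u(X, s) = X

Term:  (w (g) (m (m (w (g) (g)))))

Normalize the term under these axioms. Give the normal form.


normal form = (m (m (g)))

1. (w (g) (m (m (w (g) (g)))))  →  (m (m (w (g) (g))))
2. (m (m (w (g) (g))))  →  (m (m (g)))


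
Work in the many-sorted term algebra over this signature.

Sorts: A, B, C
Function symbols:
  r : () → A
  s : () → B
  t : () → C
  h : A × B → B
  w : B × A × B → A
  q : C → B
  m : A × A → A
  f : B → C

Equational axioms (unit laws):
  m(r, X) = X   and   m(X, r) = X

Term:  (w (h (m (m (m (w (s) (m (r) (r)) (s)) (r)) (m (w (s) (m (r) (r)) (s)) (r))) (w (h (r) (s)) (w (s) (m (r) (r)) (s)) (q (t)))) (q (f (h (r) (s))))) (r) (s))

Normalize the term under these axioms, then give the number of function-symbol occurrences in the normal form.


size = 29

1. (w (h (m (m (m (w (s) (m (r) (r)) (s)) (r)) (m (w (s) (m (r) (r)) (s)) (r))) (w (h (r) (s)) (w (s) (m (r) (r)) (s)) (q (t)))) (q (f (h (r) (s))))) (r) (s))  →  (w (h (m (m (w (s) (m (r) (r)) (s)) (m (w (s) (m (r) (r)) (s)) (r))) (w (h (r) (s)) (w (s) (m (r) (r)) (s)) (q (t)))) (q (f (h (r) (s))))) (r) (s))
2. (w (h (m (m (w (s) (m (r) (r)) (s)) (m (w (s) (m (r) (r)) (s)) (r))) (w (h (r) (s)) (w (s) (m (r) (r)) (s)) (q (t)))) (q (f (h (r) (s))))) (r) (s))  →  (w (h (m (m (w (s) (r) (s)) (m (w (s) (m (r) (r)) (s)) (r))) (w (h (r) (s)) (w (s) (m (r) (r)) (s)) (q (t)))) (q (f (h (r) (s))))) (r) (s))
3. (w (h (m (m (w (s) (r) (s)) (m (w (s) (m (r) (r)) (s)) (r))) (w (h (r) (s)) (w (s) (m (r) (r)) (s)) (q (t)))) (q (f (h (r) (s))))) (r) (s))  →  (w (h (m (m (w (s) (r) (s)) (w (s) (m (r) (r)) (s))) (w (h (r) (s)) (w (s) (m (r) (r)) (s)) (q (t)))) (q (f (h (r) (s))))) (r) (s))
4. (w (h (m (m (w (s) (r) (s)) (w (s) (m (r) (r)) (s))) (w (h (r) (s)) (w (s) (m (r) (r)) (s)) (q (t)))) (q (f (h (r) (s))))) (r) (s))  →  (w (h (m (m (w (s) (r) (s)) (w (s) (r) (s))) (w (h (r) (s)) (w (s) (m (r) (r)) (s)) (q (t)))) (q (f (h (r) (s))))) (r) (s))
5. (w (h (m (m (w (s) (r) (s)) (w (s) (r) (s))) (w (h (r) (s)) (w (s) (m (r) (r)) (s)) (q (t)))) (q (f (h (r) (s))))) (r) (s))  →  (w (h (m (m (w (s) (r) (s)) (w (s) (r) (s))) (w (h (r) (s)) (w (s) (r) (s)) (q (t)))) (q (f (h (r) (s))))) (r) (s))
normal form: (w (h (m (m (w (s) (r) (s)) (w (s) (r) (s))) (w (h (r) (s)) (w (s) (r) (s)) (q (t)))) (q (f (h (r) (s))))) (r) (s))


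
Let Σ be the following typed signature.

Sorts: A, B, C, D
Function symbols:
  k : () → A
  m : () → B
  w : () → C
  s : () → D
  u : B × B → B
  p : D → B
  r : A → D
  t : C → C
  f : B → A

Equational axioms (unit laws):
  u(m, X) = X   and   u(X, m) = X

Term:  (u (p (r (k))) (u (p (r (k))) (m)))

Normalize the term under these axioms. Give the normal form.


1. (u (p (r (k))) (u (p (r (k))) (m)))  →  (u (p (r (k))) (p (r (k))))

normal form = (u (p (r (k))) (p (r (k))))


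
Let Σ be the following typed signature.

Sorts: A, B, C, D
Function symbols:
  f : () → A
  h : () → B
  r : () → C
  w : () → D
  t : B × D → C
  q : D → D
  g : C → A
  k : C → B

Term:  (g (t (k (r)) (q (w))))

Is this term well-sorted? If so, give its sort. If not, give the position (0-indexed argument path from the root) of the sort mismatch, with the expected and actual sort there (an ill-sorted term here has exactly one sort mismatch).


      (r) : C
    (k (r)) : B
      (w) : D
    (q (w)) : D
  (t (k (r)) (q (w))) : C
(g (t (k (r)) (q (w)))) : A

well-sorted; sort = A


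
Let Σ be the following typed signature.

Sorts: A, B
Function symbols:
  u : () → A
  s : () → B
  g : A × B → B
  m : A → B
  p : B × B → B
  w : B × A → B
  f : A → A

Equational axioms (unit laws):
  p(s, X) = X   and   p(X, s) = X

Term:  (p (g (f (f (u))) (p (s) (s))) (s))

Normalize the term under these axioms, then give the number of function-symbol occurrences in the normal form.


size = 5

1. (p (g (f (f (u))) (p (s) (s))) (s))  →  (g (f (f (u))) (p (s) (s)))
2. (g (f (f (u))) (p (s) (s)))  →  (g (f (f (u))) (s))
normal form: (g (f (f (u))) (s))


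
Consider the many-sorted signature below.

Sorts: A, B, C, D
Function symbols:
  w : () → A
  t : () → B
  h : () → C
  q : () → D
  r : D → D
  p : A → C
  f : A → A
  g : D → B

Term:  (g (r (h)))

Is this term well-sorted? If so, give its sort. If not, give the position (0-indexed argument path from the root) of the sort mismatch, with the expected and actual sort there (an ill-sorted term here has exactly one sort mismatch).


ill-sorted at position [0, 0]: expected D, got C

    (h) : C
  (r (h)) : ✗ arg 0 at [0, 0] has sort C, expected D


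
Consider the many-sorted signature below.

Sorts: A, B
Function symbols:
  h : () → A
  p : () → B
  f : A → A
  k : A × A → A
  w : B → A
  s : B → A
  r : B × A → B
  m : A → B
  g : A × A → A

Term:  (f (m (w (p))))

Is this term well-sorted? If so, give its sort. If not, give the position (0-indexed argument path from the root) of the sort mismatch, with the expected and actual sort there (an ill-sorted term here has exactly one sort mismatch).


ill-sorted at position [0]: expected A, got B

      (p) : B
    (w (p)) : A
  (m (w (p))) : B
(f (m (w (p)))) : ✗ arg 0 at [0] has sort B, expected A
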